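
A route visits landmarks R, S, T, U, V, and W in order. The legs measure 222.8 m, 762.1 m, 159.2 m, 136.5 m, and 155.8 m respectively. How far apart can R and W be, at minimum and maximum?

87.8 ≤ RW ≤ 1436.4 m

The maximum is all hops collinear in one direction: 222.8 + 762.1 + 159.2 + 136.5 + 155.8 = 1436.4.
The longest hop is 762.1; the others sum to 674.3. Folding the others back against it leaves at least 762.1 − 674.3 = 87.8.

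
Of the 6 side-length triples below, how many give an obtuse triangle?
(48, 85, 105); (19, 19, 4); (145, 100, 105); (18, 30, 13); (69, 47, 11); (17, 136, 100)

2

(48,85,105): 48²+85² = 9529 < 11025 = 105² → obtuse
(19,19,4): 4²+19² = 377 > 361 = 19² → acute
(145,100,105): 100²+105² = 21025 = 145² → right
(18,30,13): 13²+18² = 493 < 900 = 30² → obtuse
(69,47,11): 11+47 ≤ 69, not a triangle
(17,136,100): 17+100 ≤ 136, not a triangle
2 of the 6 are obtuse.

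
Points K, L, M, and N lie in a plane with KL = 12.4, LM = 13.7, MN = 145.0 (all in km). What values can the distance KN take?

118.9 ≤ KN ≤ 171.1 km

The maximum is all hops collinear in one direction: 12.4 + 13.7 + 145.0 = 171.1.
The longest hop is 145.0; the others sum to 26.1. Folding the others back against it leaves at least 145.0 − 26.1 = 118.9.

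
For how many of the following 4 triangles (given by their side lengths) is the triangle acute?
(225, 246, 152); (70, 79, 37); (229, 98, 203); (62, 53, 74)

(225,246,152): 152²+225² = 73729 > 60516 = 246² → acute
(70,79,37): 37²+70² = 6269 > 6241 = 79² → acute
(229,98,203): 98²+203² = 50813 < 52441 = 229² → obtuse
(62,53,74): 53²+62² = 6653 > 5476 = 74² → acute
3 of the 4 are acute.

3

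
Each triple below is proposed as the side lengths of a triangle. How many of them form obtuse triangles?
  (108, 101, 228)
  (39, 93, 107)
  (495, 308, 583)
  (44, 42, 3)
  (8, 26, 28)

(108,101,228): 101+108 ≤ 228, not a triangle
(39,93,107): 39²+93² = 10170 < 11449 = 107² → obtuse
(495,308,583): 308²+495² = 339889 = 583² → right
(44,42,3): 3²+42² = 1773 < 1936 = 44² → obtuse
(8,26,28): 8²+26² = 740 < 784 = 28² → obtuse
3 of the 5 are obtuse.

3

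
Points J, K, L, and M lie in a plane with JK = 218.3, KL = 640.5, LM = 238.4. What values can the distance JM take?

The maximum is all hops collinear in one direction: 218.3 + 640.5 + 238.4 = 1097.2.
The longest hop is 640.5; the others sum to 456.7. Folding the others back against it leaves at least 640.5 − 456.7 = 183.8.

183.8 ≤ JM ≤ 1097.2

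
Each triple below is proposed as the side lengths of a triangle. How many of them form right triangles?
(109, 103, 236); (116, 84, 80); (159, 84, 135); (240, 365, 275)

(109,103,236): 103+109 ≤ 236, not a triangle
(116,84,80): 80²+84² = 13456 = 116² → right
(159,84,135): 84²+135² = 25281 = 159² → right
(240,365,275): 240²+275² = 133225 = 365² → right
3 of the 4 are right.

3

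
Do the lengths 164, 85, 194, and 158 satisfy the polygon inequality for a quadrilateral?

A quadrilateral exists iff every side is shorter than the sum of the others — equivalently, the longest side is less than the sum of the rest.
Longest side 194 < 407 (sum of the remaining 3), so yes.

Yes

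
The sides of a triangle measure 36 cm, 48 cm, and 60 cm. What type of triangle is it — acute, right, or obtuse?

Compare the square of the longest side to the sum of squares of the other two: 36² + 48² = 3600 = 60².

right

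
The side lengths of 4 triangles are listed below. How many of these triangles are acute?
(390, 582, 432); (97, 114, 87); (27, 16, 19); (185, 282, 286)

2

(390,582,432): 390²+432² = 338724 = 582² → right
(97,114,87): 87²+97² = 16978 > 12996 = 114² → acute
(27,16,19): 16²+19² = 617 < 729 = 27² → obtuse
(185,282,286): 185²+282² = 113749 > 81796 = 286² → acute
2 of the 4 are acute.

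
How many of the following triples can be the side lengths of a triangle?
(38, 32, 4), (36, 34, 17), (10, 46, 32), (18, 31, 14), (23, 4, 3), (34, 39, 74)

(4,32,38): 4+32 ≤ 38 → not valid
(17,34,36): 17+34 > 36 → valid
(10,32,46): 10+32 ≤ 46 → not valid
(14,18,31): 14+18 > 31 → valid
(3,4,23): 3+4 ≤ 23 → not valid
(34,39,74): 34+39 ≤ 74 → not valid
2 of the 6 triples form a triangle.

2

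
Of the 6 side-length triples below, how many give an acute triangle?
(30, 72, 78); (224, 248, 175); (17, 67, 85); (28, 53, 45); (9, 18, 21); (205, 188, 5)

1

(30,72,78): 30²+72² = 6084 = 78² → right
(224,248,175): 175²+224² = 80801 > 61504 = 248² → acute
(17,67,85): 17+67 ≤ 85, not a triangle
(28,53,45): 28²+45² = 2809 = 53² → right
(9,18,21): 9²+18² = 405 < 441 = 21² → obtuse
(205,188,5): 5+188 ≤ 205, not a triangle
1 of the 6 is acute.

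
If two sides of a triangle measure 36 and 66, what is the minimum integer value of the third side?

The third side must be strictly greater than |36 − 66| = 30.
The smallest integer above 30 is 31.

31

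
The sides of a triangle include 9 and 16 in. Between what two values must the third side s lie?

By the triangle inequality, s must be less than 9 + 16 = 25 and greater than |9 − 16| = 7.

7 < s < 25 (in)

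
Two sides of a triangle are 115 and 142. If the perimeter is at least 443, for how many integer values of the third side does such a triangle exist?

Triangle inequality: 27 < x < 257. Perimeter ≥ 443 gives x ≥ 443 − 115 − 142 = 186.
So 186 ≤ x < 257; integers 186 through 256: 71 values.

71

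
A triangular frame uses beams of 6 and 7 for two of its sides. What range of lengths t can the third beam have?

1 < t < 13

By the triangle inequality, t must be less than 6 + 7 = 13 and greater than |6 − 7| = 1.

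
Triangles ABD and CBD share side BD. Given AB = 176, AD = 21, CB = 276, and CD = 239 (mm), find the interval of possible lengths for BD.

From triangle ABD: |176 − 21| < BD < 176 + 21, i.e. 155 < BD < 197.
From triangle CBD: 37 < BD < 515.
Both must hold, so BD lies in the intersection.

155 < BD < 197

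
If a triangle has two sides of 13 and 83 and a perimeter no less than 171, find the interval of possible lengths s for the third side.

75 ≤ s < 96

Triangle inequality alone gives 70 < s < 96.
The perimeter condition gives s ≥ 171 − 13 − 83 = 75.
Intersecting the two: 75 ≤ s < 96.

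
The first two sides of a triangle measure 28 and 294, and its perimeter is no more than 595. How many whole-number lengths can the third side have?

7

Triangle inequality: 266 < x < 322. Perimeter ≤ 595 gives x ≤ 595 − 28 − 294 = 273.
So 266 < x ≤ 273; integers 267 through 273: 7 values.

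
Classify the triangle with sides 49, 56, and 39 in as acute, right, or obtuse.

Compare the square of the longest side to the sum of squares of the other two: 39² + 49² = 3922 > 3136 = 56².

acute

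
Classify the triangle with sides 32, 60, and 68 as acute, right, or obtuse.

right

Compare the square of the longest side to the sum of squares of the other two: 32² + 60² = 4624 = 68².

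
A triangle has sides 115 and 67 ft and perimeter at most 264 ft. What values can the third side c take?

48 < c ≤ 82

Triangle inequality alone gives 48 < c < 182.
The perimeter condition gives c ≤ 264 − 115 − 67 = 82.
Intersecting the two: 48 < c ≤ 82.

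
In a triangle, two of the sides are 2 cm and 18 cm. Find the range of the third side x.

By the triangle inequality, x must be less than 2 + 18 = 20 and greater than |2 − 18| = 16.

16 < x < 20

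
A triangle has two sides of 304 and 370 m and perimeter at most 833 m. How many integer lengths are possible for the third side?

Triangle inequality: 66 < x < 674. Perimeter ≤ 833 gives x ≤ 833 − 304 − 370 = 159.
So 66 < x ≤ 159; integers 67 through 159: 93 values.

93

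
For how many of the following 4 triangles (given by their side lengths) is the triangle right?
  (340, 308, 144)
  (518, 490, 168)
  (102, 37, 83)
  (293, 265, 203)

2

(340,308,144): 144²+308² = 115600 = 340² → right
(518,490,168): 168²+490² = 268324 = 518² → right
(102,37,83): 37²+83² = 8258 < 10404 = 102² → obtuse
(293,265,203): 203²+265² = 111434 > 85849 = 293² → acute
2 of the 4 are right.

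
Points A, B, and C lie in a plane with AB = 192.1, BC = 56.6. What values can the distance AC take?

135.5 ≤ AC ≤ 248.7

By the triangle inequality, |192.1 − 56.6| ≤ AC ≤ 192.1 + 56.6.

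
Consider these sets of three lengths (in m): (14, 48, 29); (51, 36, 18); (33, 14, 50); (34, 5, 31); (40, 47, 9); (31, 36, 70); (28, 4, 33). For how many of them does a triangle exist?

3

(14,29,48): 14+29 ≤ 48 → not valid
(18,36,51): 18+36 > 51 → valid
(14,33,50): 14+33 ≤ 50 → not valid
(5,31,34): 5+31 > 34 → valid
(9,40,47): 9+40 > 47 → valid
(31,36,70): 31+36 ≤ 70 → not valid
(4,28,33): 4+28 ≤ 33 → not valid
3 of the 7 triples form a triangle.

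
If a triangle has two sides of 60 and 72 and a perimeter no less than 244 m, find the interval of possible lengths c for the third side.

Triangle inequality alone gives 12 < c < 132.
The perimeter condition gives c ≥ 244 − 60 − 72 = 112.
Intersecting the two: 112 ≤ c < 132.

112 ≤ c < 132 m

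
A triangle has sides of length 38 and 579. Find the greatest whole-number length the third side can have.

616

The third side must be strictly less than 38 + 579 = 617.
The largest integer below 617 is 616.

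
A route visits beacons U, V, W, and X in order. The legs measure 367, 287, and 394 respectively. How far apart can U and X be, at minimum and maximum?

The maximum is all hops collinear in one direction: 367 + 287 + 394 = 1048.
The longest hop is 394; the others sum to 654. Since 394 ≤ 654, the path can fold back on itself completely, so the minimum distance is 0.

0 ≤ UX ≤ 1048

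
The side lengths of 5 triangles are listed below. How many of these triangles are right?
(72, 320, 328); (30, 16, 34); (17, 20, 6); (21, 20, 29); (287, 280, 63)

(72,320,328): 72²+320² = 107584 = 328² → right
(30,16,34): 16²+30² = 1156 = 34² → right
(17,20,6): 6²+17² = 325 < 400 = 20² → obtuse
(21,20,29): 20²+21² = 841 = 29² → right
(287,280,63): 63²+280² = 82369 = 287² → right
4 of the 5 are right.

4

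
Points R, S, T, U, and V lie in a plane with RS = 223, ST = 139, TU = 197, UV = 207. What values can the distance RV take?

The maximum is all hops collinear in one direction: 223 + 139 + 197 + 207 = 766.
The longest hop is 223; the others sum to 543. Since 223 ≤ 543, the path can fold back on itself completely, so the minimum distance is 0.

0 ≤ RV ≤ 766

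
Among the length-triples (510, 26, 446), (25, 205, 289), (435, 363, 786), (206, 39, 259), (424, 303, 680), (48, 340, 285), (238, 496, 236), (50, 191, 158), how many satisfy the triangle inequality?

(26,446,510): 26+446 ≤ 510 → not valid
(25,205,289): 25+205 ≤ 289 → not valid
(363,435,786): 363+435 > 786 → valid
(39,206,259): 39+206 ≤ 259 → not valid
(303,424,680): 303+424 > 680 → valid
(48,285,340): 48+285 ≤ 340 → not valid
(236,238,496): 236+238 ≤ 496 → not valid
(50,158,191): 50+158 > 191 → valid
3 of the 8 triples form a triangle.

3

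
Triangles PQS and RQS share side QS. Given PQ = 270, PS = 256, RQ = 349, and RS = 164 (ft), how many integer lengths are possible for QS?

From triangle PQS: 14 < QS < 526.
From triangle RQS: 185 < QS < 513.
Intersection: 185 < QS < 513, so integers 186 through 512: 327 values.

327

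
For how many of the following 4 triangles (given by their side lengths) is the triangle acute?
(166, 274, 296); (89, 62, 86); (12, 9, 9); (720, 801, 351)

3

(166,274,296): 166²+274² = 102632 > 87616 = 296² → acute
(89,62,86): 62²+86² = 11240 > 7921 = 89² → acute
(12,9,9): 9²+9² = 162 > 144 = 12² → acute
(720,801,351): 351²+720² = 641601 = 801² → right
3 of the 4 are acute.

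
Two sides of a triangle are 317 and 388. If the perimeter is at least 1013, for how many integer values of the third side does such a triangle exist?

Triangle inequality: 71 < x < 705. Perimeter ≥ 1013 gives x ≥ 1013 − 317 − 388 = 308.
So 308 ≤ x < 705; integers 308 through 704: 397 values.

397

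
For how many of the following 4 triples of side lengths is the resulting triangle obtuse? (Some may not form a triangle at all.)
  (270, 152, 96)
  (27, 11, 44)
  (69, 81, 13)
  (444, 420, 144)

(270,152,96): 96+152 ≤ 270, not a triangle
(27,11,44): 11+27 ≤ 44, not a triangle
(69,81,13): 13²+69² = 4930 < 6561 = 81² → obtuse
(444,420,144): 144²+420² = 197136 = 444² → right
1 of the 4 is obtuse.

1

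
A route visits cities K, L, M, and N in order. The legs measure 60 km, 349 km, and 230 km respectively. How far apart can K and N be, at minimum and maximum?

59 ≤ KN ≤ 639 km

The maximum is all hops collinear in one direction: 60 + 349 + 230 = 639.
The longest hop is 349; the others sum to 290. Folding the others back against it leaves at least 349 − 290 = 59.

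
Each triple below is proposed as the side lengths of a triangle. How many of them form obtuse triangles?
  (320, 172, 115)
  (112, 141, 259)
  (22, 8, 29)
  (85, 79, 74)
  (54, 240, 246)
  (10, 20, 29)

(320,172,115): 115+172 ≤ 320, not a triangle
(112,141,259): 112+141 ≤ 259, not a triangle
(22,8,29): 8²+22² = 548 < 841 = 29² → obtuse
(85,79,74): 74²+79² = 11717 > 7225 = 85² → acute
(54,240,246): 54²+240² = 60516 = 246² → right
(10,20,29): 10²+20² = 500 < 841 = 29² → obtuse
2 of the 6 are obtuse.

2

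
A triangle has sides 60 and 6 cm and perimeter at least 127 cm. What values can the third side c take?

61 ≤ c < 66

Triangle inequality alone gives 54 < c < 66.
The perimeter condition gives c ≥ 127 − 60 − 6 = 61.
Intersecting the two: 61 ≤ c < 66.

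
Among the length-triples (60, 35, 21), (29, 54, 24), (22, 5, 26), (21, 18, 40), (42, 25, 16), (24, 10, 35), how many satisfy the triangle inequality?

(21,35,60): 21+35 ≤ 60 → not valid
(24,29,54): 24+29 ≤ 54 → not valid
(5,22,26): 5+22 > 26 → valid
(18,21,40): 18+21 ≤ 40 → not valid
(16,25,42): 16+25 ≤ 42 → not valid
(10,24,35): 10+24 ≤ 35 → not valid
1 of the 6 triples forms a triangle.

1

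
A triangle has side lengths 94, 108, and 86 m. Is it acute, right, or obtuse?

Compare the square of the longest side to the sum of squares of the other two: 86² + 94² = 16232 > 11664 = 108².

acute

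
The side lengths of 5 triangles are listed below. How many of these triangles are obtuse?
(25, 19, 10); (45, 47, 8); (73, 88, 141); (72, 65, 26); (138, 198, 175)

4

(25,19,10): 10²+19² = 461 < 625 = 25² → obtuse
(45,47,8): 8²+45² = 2089 < 2209 = 47² → obtuse
(73,88,141): 73²+88² = 13073 < 19881 = 141² → obtuse
(72,65,26): 26²+65² = 4901 < 5184 = 72² → obtuse
(138,198,175): 138²+175² = 49669 > 39204 = 198² → acute
4 of the 5 are obtuse.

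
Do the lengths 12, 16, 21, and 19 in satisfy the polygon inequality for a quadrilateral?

Yes

A quadrilateral exists iff every side is shorter than the sum of the others — equivalently, the longest side is less than the sum of the rest.
Longest side 21 < 47 (sum of the remaining 3), so yes.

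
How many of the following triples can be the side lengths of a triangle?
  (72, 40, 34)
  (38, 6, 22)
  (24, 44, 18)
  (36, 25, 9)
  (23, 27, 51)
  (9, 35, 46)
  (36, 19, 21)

2

(34,40,72): 34+40 > 72 → valid
(6,22,38): 6+22 ≤ 38 → not valid
(18,24,44): 18+24 ≤ 44 → not valid
(9,25,36): 9+25 ≤ 36 → not valid
(23,27,51): 23+27 ≤ 51 → not valid
(9,35,46): 9+35 ≤ 46 → not valid
(19,21,36): 19+21 > 36 → valid
2 of the 7 triples form a triangle.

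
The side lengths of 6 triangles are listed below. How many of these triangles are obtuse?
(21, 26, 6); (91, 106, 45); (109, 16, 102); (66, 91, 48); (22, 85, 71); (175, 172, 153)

5

(21,26,6): 6²+21² = 477 < 676 = 26² → obtuse
(91,106,45): 45²+91² = 10306 < 11236 = 106² → obtuse
(109,16,102): 16²+102² = 10660 < 11881 = 109² → obtuse
(66,91,48): 48²+66² = 6660 < 8281 = 91² → obtuse
(22,85,71): 22²+71² = 5525 < 7225 = 85² → obtuse
(175,172,153): 153²+172² = 52993 > 30625 = 175² → acute
5 of the 6 are obtuse.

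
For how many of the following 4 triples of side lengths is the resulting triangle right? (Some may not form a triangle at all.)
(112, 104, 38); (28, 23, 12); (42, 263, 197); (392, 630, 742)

1

(112,104,38): 38²+104² = 12260 < 12544 = 112² → obtuse
(28,23,12): 12²+23² = 673 < 784 = 28² → obtuse
(42,263,197): 42+197 ≤ 263, not a triangle
(392,630,742): 392²+630² = 550564 = 742² → right
1 of the 4 is right.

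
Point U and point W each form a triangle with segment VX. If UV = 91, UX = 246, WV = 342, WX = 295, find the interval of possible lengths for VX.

From triangle UVX: |91 − 246| < VX < 91 + 246, i.e. 155 < VX < 337.
From triangle WVX: 47 < VX < 637.
Both must hold, so VX lies in the intersection.

155 < VX < 337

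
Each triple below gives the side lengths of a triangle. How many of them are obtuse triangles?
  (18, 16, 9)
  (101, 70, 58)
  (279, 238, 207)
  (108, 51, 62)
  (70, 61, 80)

2

(18,16,9): 9²+16² = 337 > 324 = 18² → acute
(101,70,58): 58²+70² = 8264 < 10201 = 101² → obtuse
(279,238,207): 207²+238² = 99493 > 77841 = 279² → acute
(108,51,62): 51²+62² = 6445 < 11664 = 108² → obtuse
(70,61,80): 61²+70² = 8621 > 6400 = 80² → acute
2 of the 5 are obtuse.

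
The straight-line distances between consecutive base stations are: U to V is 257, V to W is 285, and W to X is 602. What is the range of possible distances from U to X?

60 ≤ UX ≤ 1144

The maximum is all hops collinear in one direction: 257 + 285 + 602 = 1144.
The longest hop is 602; the others sum to 542. Folding the others back against it leaves at least 602 − 542 = 60.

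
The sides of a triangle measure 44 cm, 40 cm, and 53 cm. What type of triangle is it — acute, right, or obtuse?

acute

Compare the square of the longest side to the sum of squares of the other two: 40² + 44² = 3536 > 2809 = 53².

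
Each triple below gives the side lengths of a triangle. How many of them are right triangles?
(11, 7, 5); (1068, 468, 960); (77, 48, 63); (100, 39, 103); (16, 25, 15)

(11,7,5): 5²+7² = 74 < 121 = 11² → obtuse
(1068,468,960): 468²+960² = 1140624 = 1068² → right
(77,48,63): 48²+63² = 6273 > 5929 = 77² → acute
(100,39,103): 39²+100² = 11521 > 10609 = 103² → acute
(16,25,15): 15²+16² = 481 < 625 = 25² → obtuse
1 of the 5 is right.

1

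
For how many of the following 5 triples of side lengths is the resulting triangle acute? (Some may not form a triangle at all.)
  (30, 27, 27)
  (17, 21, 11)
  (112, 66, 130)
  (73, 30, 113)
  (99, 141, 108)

2

(30,27,27): 27²+27² = 1458 > 900 = 30² → acute
(17,21,11): 11²+17² = 410 < 441 = 21² → obtuse
(112,66,130): 66²+112² = 16900 = 130² → right
(73,30,113): 30+73 ≤ 113, not a triangle
(99,141,108): 99²+108² = 21465 > 19881 = 141² → acute
2 of the 5 are acute.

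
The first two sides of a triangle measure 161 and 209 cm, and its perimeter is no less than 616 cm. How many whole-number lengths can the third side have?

Triangle inequality: 48 < x < 370. Perimeter ≥ 616 gives x ≥ 616 − 161 − 209 = 246.
So 246 ≤ x < 370; integers 246 through 369: 124 values.

124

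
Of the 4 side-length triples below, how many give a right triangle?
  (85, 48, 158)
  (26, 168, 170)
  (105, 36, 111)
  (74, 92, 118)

(85,48,158): 48+85 ≤ 158, not a triangle
(26,168,170): 26²+168² = 28900 = 170² → right
(105,36,111): 36²+105² = 12321 = 111² → right
(74,92,118): 74²+92² = 13940 > 13924 = 118² → acute
2 of the 4 are right.

2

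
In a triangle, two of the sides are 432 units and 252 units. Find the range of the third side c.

By the triangle inequality, c must be less than 432 + 252 = 684 and greater than |432 − 252| = 180.

180 < c < 684 (units)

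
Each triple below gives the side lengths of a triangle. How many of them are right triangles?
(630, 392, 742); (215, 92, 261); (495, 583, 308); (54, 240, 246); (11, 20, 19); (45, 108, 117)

(630,392,742): 392²+630² = 550564 = 742² → right
(215,92,261): 92²+215² = 54689 < 68121 = 261² → obtuse
(495,583,308): 308²+495² = 339889 = 583² → right
(54,240,246): 54²+240² = 60516 = 246² → right
(11,20,19): 11²+19² = 482 > 400 = 20² → acute
(45,108,117): 45²+108² = 13689 = 117² → right
4 of the 6 are right.

4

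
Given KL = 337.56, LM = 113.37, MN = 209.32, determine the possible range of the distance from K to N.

14.87 ≤ KN ≤ 660.25

The maximum is all hops collinear in one direction: 337.56 + 113.37 + 209.32 = 660.25.
The longest hop is 337.56; the others sum to 322.69. Folding the others back against it leaves at least 337.56 − 322.69 = 14.87.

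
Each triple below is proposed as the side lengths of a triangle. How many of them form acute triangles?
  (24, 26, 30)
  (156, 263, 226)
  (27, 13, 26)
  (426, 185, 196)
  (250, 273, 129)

(24,26,30): 24²+26² = 1252 > 900 = 30² → acute
(156,263,226): 156²+226² = 75412 > 69169 = 263² → acute
(27,13,26): 13²+26² = 845 > 729 = 27² → acute
(426,185,196): 185+196 ≤ 426, not a triangle
(250,273,129): 129²+250² = 79141 > 74529 = 273² → acute
4 of the 5 are acute.

4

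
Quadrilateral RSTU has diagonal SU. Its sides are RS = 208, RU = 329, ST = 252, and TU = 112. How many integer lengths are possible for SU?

223

From triangle RSU: 121 < SU < 537.
From triangle TSU: 140 < SU < 364.
Intersection: 140 < SU < 364, so integers 141 through 363: 223 values.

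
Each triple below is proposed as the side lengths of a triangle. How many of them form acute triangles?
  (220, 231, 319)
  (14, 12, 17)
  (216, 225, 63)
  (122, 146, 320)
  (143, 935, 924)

(220,231,319): 220²+231² = 101761 = 319² → right
(14,12,17): 12²+14² = 340 > 289 = 17² → acute
(216,225,63): 63²+216² = 50625 = 225² → right
(122,146,320): 122+146 ≤ 320, not a triangle
(143,935,924): 143²+924² = 874225 = 935² → right
1 of the 5 is acute.

1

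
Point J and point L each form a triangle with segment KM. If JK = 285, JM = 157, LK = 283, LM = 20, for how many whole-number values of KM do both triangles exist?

39

From triangle JKM: 128 < KM < 442.
From triangle LKM: 263 < KM < 303.
Intersection: 263 < KM < 303, so integers 264 through 302: 39 values.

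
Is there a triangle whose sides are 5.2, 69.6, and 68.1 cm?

Yes

The longest side is 69.6, and the other two sum to 73.3.
Since 73.3 > 69.6, the triangle inequality holds.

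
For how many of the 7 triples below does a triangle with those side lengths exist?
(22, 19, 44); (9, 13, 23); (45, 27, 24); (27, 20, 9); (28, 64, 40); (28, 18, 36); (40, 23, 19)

(19,22,44): 19+22 ≤ 44 → not valid
(9,13,23): 9+13 ≤ 23 → not valid
(24,27,45): 24+27 > 45 → valid
(9,20,27): 9+20 > 27 → valid
(28,40,64): 28+40 > 64 → valid
(18,28,36): 18+28 > 36 → valid
(19,23,40): 19+23 > 40 → valid
5 of the 7 triples form a triangle.

5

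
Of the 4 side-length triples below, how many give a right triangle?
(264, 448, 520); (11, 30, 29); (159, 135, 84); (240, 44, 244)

3

(264,448,520): 264²+448² = 270400 = 520² → right
(11,30,29): 11²+29² = 962 > 900 = 30² → acute
(159,135,84): 84²+135² = 25281 = 159² → right
(240,44,244): 44²+240² = 59536 = 244² → right
3 of the 4 are right.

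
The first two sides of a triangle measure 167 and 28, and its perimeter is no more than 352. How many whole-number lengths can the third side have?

18

Triangle inequality: 139 < x < 195. Perimeter ≤ 352 gives x ≤ 352 − 167 − 28 = 157.
So 139 < x ≤ 157; integers 140 through 157: 18 values.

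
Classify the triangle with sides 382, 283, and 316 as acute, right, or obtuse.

Compare the square of the longest side to the sum of squares of the other two: 283² + 316² = 179945 > 145924 = 382².

acute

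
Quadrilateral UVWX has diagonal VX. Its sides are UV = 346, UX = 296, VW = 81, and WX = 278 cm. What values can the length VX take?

197 < VX < 359

From triangle UVX: |346 − 296| < VX < 346 + 296, i.e. 50 < VX < 642.
From triangle WVX: 197 < VX < 359.
Both must hold, so VX lies in the intersection.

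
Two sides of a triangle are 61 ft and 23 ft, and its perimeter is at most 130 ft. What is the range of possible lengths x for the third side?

Triangle inequality alone gives 38 < x < 84.
The perimeter condition gives x ≤ 130 − 61 − 23 = 46.
Intersecting the two: 38 < x ≤ 46.

38 < x ≤ 46 ft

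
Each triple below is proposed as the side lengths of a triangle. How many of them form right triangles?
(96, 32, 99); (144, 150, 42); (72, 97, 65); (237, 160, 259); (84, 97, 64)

(96,32,99): 32²+96² = 10240 > 9801 = 99² → acute
(144,150,42): 42²+144² = 22500 = 150² → right
(72,97,65): 65²+72² = 9409 = 97² → right
(237,160,259): 160²+237² = 81769 > 67081 = 259² → acute
(84,97,64): 64²+84² = 11152 > 9409 = 97² → acute
2 of the 5 are right.

2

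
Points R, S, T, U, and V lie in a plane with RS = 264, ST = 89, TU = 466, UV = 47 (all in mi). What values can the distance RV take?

66 ≤ RV ≤ 866 mi

The maximum is all hops collinear in one direction: 264 + 89 + 466 + 47 = 866.
The longest hop is 466; the others sum to 400. Folding the others back against it leaves at least 466 − 400 = 66.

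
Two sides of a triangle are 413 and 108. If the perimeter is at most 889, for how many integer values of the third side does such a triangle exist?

Triangle inequality: 305 < x < 521. Perimeter ≤ 889 gives x ≤ 889 − 413 − 108 = 368.
So 305 < x ≤ 368; integers 306 through 368: 63 values.

63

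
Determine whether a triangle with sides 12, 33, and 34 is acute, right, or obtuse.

Compare the square of the longest side to the sum of squares of the other two: 12² + 33² = 1233 > 1156 = 34².

acute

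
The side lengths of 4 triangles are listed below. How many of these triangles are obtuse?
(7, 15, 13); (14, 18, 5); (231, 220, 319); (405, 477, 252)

(7,15,13): 7²+13² = 218 < 225 = 15² → obtuse
(14,18,5): 5²+14² = 221 < 324 = 18² → obtuse
(231,220,319): 220²+231² = 101761 = 319² → right
(405,477,252): 252²+405² = 227529 = 477² → right
2 of the 4 are obtuse.

2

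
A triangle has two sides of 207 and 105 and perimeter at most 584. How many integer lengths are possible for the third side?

170

Triangle inequality: 102 < x < 312. Perimeter ≤ 584 gives x ≤ 584 − 207 − 105 = 272.
So 102 < x ≤ 272; integers 103 through 272: 170 values.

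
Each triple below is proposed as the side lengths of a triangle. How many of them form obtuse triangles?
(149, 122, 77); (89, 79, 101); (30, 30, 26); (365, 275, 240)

1

(149,122,77): 77²+122² = 20813 < 22201 = 149² → obtuse
(89,79,101): 79²+89² = 14162 > 10201 = 101² → acute
(30,30,26): 26²+30² = 1576 > 900 = 30² → acute
(365,275,240): 240²+275² = 133225 = 365² → right
1 of the 4 is obtuse.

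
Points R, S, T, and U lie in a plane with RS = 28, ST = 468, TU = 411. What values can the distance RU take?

29 ≤ RU ≤ 907

The maximum is all hops collinear in one direction: 28 + 468 + 411 = 907.
The longest hop is 468; the others sum to 439. Folding the others back against it leaves at least 468 − 439 = 29.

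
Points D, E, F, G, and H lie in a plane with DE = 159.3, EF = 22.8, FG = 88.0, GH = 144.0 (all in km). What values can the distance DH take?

The maximum is all hops collinear in one direction: 159.3 + 22.8 + 88.0 + 144.0 = 414.1.
The longest hop is 159.3; the others sum to 254.8. Since 159.3 ≤ 254.8, the path can fold back on itself completely, so the minimum distance is 0.

0 ≤ DH ≤ 414.1 km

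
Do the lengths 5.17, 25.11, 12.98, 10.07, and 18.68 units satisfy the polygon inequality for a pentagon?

A pentagon exists iff every side is shorter than the sum of the others — equivalently, the longest side is less than the sum of the rest.
Longest side 25.11 < 46.90 (sum of the remaining 4), so yes.

Yes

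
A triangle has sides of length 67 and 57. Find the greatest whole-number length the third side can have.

The third side must be strictly less than 67 + 57 = 124.
The largest integer below 124 is 123.

123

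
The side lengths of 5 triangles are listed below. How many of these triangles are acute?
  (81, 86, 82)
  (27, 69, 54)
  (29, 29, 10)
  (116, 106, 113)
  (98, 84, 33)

(81,86,82): 81²+82² = 13285 > 7396 = 86² → acute
(27,69,54): 27²+54² = 3645 < 4761 = 69² → obtuse
(29,29,10): 10²+29² = 941 > 841 = 29² → acute
(116,106,113): 106²+113² = 24005 > 13456 = 116² → acute
(98,84,33): 33²+84² = 8145 < 9604 = 98² → obtuse
3 of the 5 are acute.

3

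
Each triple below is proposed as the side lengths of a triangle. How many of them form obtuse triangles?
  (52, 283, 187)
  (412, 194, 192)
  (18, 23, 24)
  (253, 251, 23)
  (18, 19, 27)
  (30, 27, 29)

(52,283,187): 52+187 ≤ 283, not a triangle
(412,194,192): 192+194 ≤ 412, not a triangle
(18,23,24): 18²+23² = 853 > 576 = 24² → acute
(253,251,23): 23²+251² = 63530 < 64009 = 253² → obtuse
(18,19,27): 18²+19² = 685 < 729 = 27² → obtuse
(30,27,29): 27²+29² = 1570 > 900 = 30² → acute
2 of the 6 are obtuse.

2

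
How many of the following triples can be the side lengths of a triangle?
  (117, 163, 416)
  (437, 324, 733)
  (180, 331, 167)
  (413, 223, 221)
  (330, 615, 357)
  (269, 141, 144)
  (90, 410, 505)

5

(117,163,416): 117+163 ≤ 416 → not valid
(324,437,733): 324+437 > 733 → valid
(167,180,331): 167+180 > 331 → valid
(221,223,413): 221+223 > 413 → valid
(330,357,615): 330+357 > 615 → valid
(141,144,269): 141+144 > 269 → valid
(90,410,505): 90+410 ≤ 505 → not valid
5 of the 7 triples form a triangle.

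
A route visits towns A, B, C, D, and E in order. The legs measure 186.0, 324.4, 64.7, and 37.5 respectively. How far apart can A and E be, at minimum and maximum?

The maximum is all hops collinear in one direction: 186.0 + 324.4 + 64.7 + 37.5 = 612.6.
The longest hop is 324.4; the others sum to 288.2. Folding the others back against it leaves at least 324.4 − 288.2 = 36.2.

36.2 ≤ AE ≤ 612.6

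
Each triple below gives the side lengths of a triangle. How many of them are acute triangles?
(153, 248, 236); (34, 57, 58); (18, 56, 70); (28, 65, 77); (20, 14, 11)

2

(153,248,236): 153²+236² = 79105 > 61504 = 248² → acute
(34,57,58): 34²+57² = 4405 > 3364 = 58² → acute
(18,56,70): 18²+56² = 3460 < 4900 = 70² → obtuse
(28,65,77): 28²+65² = 5009 < 5929 = 77² → obtuse
(20,14,11): 11²+14² = 317 < 400 = 20² → obtuse
2 of the 5 are acute.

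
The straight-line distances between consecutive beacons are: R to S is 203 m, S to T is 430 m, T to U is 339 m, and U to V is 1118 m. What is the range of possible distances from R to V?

The maximum is all hops collinear in one direction: 203 + 430 + 339 + 1118 = 2090.
The longest hop is 1118; the others sum to 972. Folding the others back against it leaves at least 1118 − 972 = 146.

146 ≤ RV ≤ 2090 m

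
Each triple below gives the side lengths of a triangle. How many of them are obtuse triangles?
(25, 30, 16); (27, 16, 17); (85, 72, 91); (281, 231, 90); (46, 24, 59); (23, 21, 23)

(25,30,16): 16²+25² = 881 < 900 = 30² → obtuse
(27,16,17): 16²+17² = 545 < 729 = 27² → obtuse
(85,72,91): 72²+85² = 12409 > 8281 = 91² → acute
(281,231,90): 90²+231² = 61461 < 78961 = 281² → obtuse
(46,24,59): 24²+46² = 2692 < 3481 = 59² → obtuse
(23,21,23): 21²+23² = 970 > 529 = 23² → acute
4 of the 6 are obtuse.

4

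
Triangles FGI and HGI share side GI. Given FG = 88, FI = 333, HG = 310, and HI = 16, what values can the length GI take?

From triangle FGI: |88 − 333| < GI < 88 + 333, i.e. 245 < GI < 421.
From triangle HGI: 294 < GI < 326.
Both must hold, so GI lies in the intersection.

294 < GI < 326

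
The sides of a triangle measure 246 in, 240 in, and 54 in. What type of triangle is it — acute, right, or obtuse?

Compare the square of the longest side to the sum of squares of the other two: 54² + 240² = 60516 = 246².

right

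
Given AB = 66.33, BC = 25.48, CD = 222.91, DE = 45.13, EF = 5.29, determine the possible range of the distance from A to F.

80.68 ≤ AF ≤ 365.14

The maximum is all hops collinear in one direction: 66.33 + 25.48 + 222.91 + 45.13 + 5.29 = 365.14.
The longest hop is 222.91; the others sum to 142.23. Folding the others back against it leaves at least 222.91 − 142.23 = 80.68.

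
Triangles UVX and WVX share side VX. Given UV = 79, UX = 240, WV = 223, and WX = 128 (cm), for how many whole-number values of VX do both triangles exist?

157

From triangle UVX: 161 < VX < 319.
From triangle WVX: 95 < VX < 351.
Intersection: 161 < VX < 319, so integers 162 through 318: 157 values.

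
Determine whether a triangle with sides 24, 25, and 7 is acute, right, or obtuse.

Compare the square of the longest side to the sum of squares of the other two: 7² + 24² = 625 = 25².

right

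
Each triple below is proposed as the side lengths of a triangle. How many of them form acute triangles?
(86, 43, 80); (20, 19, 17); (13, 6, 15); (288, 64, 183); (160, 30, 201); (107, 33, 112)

(86,43,80): 43²+80² = 8249 > 7396 = 86² → acute
(20,19,17): 17²+19² = 650 > 400 = 20² → acute
(13,6,15): 6²+13² = 205 < 225 = 15² → obtuse
(288,64,183): 64+183 ≤ 288, not a triangle
(160,30,201): 30+160 ≤ 201, not a triangle
(107,33,112): 33²+107² = 12538 < 12544 = 112² → obtuse
2 of the 6 are acute.

2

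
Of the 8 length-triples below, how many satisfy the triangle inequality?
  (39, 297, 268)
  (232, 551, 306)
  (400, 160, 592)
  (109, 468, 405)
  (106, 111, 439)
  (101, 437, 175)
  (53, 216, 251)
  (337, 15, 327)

4

(39,268,297): 39+268 > 297 → valid
(232,306,551): 232+306 ≤ 551 → not valid
(160,400,592): 160+400 ≤ 592 → not valid
(109,405,468): 109+405 > 468 → valid
(106,111,439): 106+111 ≤ 439 → not valid
(101,175,437): 101+175 ≤ 437 → not valid
(53,216,251): 53+216 > 251 → valid
(15,327,337): 15+327 > 337 → valid
4 of the 8 triples form a triangle.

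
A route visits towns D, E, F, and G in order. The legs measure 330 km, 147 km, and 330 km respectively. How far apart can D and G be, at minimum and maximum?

0 ≤ DG ≤ 807 km

The maximum is all hops collinear in one direction: 330 + 147 + 330 = 807.
The longest hop is 330; the others sum to 477. Since 330 ≤ 477, the path can fold back on itself completely, so the minimum distance is 0.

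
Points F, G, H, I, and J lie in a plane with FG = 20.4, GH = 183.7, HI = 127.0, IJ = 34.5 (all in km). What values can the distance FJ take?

1.8 ≤ FJ ≤ 365.6 km

The maximum is all hops collinear in one direction: 20.4 + 183.7 + 127.0 + 34.5 = 365.6.
The longest hop is 183.7; the others sum to 181.9. Folding the others back against it leaves at least 183.7 − 181.9 = 1.8.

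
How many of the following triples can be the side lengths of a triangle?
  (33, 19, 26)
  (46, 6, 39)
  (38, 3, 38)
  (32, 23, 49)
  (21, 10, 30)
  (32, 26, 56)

(19,26,33): 19+26 > 33 → valid
(6,39,46): 6+39 ≤ 46 → not valid
(3,38,38): 3+38 > 38 → valid
(23,32,49): 23+32 > 49 → valid
(10,21,30): 10+21 > 30 → valid
(26,32,56): 26+32 > 56 → valid
5 of the 6 triples form a triangle.

5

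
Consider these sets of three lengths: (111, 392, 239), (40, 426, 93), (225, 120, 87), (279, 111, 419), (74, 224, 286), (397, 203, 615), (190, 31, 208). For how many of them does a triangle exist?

(111,239,392): 111+239 ≤ 392 → not valid
(40,93,426): 40+93 ≤ 426 → not valid
(87,120,225): 87+120 ≤ 225 → not valid
(111,279,419): 111+279 ≤ 419 → not valid
(74,224,286): 74+224 > 286 → valid
(203,397,615): 203+397 ≤ 615 → not valid
(31,190,208): 31+190 > 208 → valid
2 of the 7 triples form a triangle.

2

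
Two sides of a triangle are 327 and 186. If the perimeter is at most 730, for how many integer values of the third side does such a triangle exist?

76

Triangle inequality: 141 < x < 513. Perimeter ≤ 730 gives x ≤ 730 − 327 − 186 = 217.
So 141 < x ≤ 217; integers 142 through 217: 76 values.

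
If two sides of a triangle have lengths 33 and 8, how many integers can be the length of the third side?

15

The third side lies in the open interval (25, 41).
Integers from 26 to 40 inclusive: 40 − 26 + 1 = 15.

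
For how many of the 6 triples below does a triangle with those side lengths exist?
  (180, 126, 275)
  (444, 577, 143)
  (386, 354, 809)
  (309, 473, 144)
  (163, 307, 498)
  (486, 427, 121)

(126,180,275): 126+180 > 275 → valid
(143,444,577): 143+444 > 577 → valid
(354,386,809): 354+386 ≤ 809 → not valid
(144,309,473): 144+309 ≤ 473 → not valid
(163,307,498): 163+307 ≤ 498 → not valid
(121,427,486): 121+427 > 486 → valid
3 of the 6 triples form a triangle.

3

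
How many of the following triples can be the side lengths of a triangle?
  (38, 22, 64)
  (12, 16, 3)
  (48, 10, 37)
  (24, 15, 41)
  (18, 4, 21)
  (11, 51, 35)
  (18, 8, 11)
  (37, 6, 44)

(22,38,64): 22+38 ≤ 64 → not valid
(3,12,16): 3+12 ≤ 16 → not valid
(10,37,48): 10+37 ≤ 48 → not valid
(15,24,41): 15+24 ≤ 41 → not valid
(4,18,21): 4+18 > 21 → valid
(11,35,51): 11+35 ≤ 51 → not valid
(8,11,18): 8+11 > 18 → valid
(6,37,44): 6+37 ≤ 44 → not valid
2 of the 8 triples form a triangle.

2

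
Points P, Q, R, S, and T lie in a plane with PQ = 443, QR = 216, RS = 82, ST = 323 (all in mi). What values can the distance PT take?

The maximum is all hops collinear in one direction: 443 + 216 + 82 + 323 = 1064.
The longest hop is 443; the others sum to 621. Since 443 ≤ 621, the path can fold back on itself completely, so the minimum distance is 0.

0 ≤ PT ≤ 1064 mi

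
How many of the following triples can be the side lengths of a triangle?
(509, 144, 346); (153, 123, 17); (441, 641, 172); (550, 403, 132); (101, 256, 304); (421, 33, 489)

1

(144,346,509): 144+346 ≤ 509 → not valid
(17,123,153): 17+123 ≤ 153 → not valid
(172,441,641): 172+441 ≤ 641 → not valid
(132,403,550): 132+403 ≤ 550 → not valid
(101,256,304): 101+256 > 304 → valid
(33,421,489): 33+421 ≤ 489 → not valid
1 of the 6 triples forms a triangle.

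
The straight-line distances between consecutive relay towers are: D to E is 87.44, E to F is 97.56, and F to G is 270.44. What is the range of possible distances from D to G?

85.44 ≤ DG ≤ 455.44

The maximum is all hops collinear in one direction: 87.44 + 97.56 + 270.44 = 455.44.
The longest hop is 270.44; the others sum to 185.00. Folding the others back against it leaves at least 270.44 − 185.00 = 85.44.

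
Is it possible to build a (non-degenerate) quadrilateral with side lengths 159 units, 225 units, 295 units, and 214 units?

A quadrilateral exists iff every side is shorter than the sum of the others — equivalently, the longest side is less than the sum of the rest.
Longest side 295 < 598 (sum of the remaining 3), so yes.

Yes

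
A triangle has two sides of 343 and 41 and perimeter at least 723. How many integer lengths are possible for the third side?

Triangle inequality: 302 < x < 384. Perimeter ≥ 723 gives x ≥ 723 − 343 − 41 = 339.
So 339 ≤ x < 384; integers 339 through 383: 45 values.

45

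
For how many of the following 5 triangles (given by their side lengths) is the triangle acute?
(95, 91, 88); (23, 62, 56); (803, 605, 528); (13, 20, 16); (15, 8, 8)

2

(95,91,88): 88²+91² = 16025 > 9025 = 95² → acute
(23,62,56): 23²+56² = 3665 < 3844 = 62² → obtuse
(803,605,528): 528²+605² = 644809 = 803² → right
(13,20,16): 13²+16² = 425 > 400 = 20² → acute
(15,8,8): 8²+8² = 128 < 225 = 15² → obtuse
2 of the 5 are acute.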